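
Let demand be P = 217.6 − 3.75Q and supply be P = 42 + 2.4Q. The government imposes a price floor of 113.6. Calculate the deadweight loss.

Competitive equilibrium: 217.6 − 3.75Q = 42 + 2.4Q → Q* = 28.5528, P* = 110.5268.
At the floor P = 113.6, quantity demanded = (217.6 − 113.6)/3.75 = 27.7333.
Sellers' marginal cost at Q' = 27.7333: 42 + 2.4·27.7333 = 108.5599.
ΔQ = 28.5528 − 27.7333 = 0.8195; wedge = 113.6 − 108.5599 = 5.0401.
Welfare loss = ½ × 0.8195 × 5.0401 = 2.07.

2.07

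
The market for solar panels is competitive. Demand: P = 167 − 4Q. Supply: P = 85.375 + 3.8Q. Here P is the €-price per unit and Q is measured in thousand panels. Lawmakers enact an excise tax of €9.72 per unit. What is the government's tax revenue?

€89.60 thousand

Competitive equilibrium: 167 − 4Q = 85.375 + 3.8Q → Q* = 10.4647, P* = 125.141.
With the tax, the buyer price exceeds the seller price by 9.72: (167 − 4Q) − (85.375 + 3.8Q) = 9.72 → Q' = 9.2186.
Tax revenue = 9.72 × 9.2186 = €89.60 thousand.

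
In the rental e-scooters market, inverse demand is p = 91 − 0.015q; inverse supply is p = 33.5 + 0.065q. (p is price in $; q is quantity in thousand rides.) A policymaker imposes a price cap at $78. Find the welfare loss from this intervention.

Competitive equilibrium: 91 − 0.015q = 33.5 + 0.065q → q* = 718.75, p* = 80.2188.
At the ceiling p = 78, quantity supplied = (78 − 33.5)/0.065 = 684.6154.
Willingness to pay at q' = 684.6154: 91 − 0.015·684.6154 = 80.7308.
Δq = 718.75 − 684.6154 = 34.1346; wedge = 80.7308 − 78 = 2.7308.
DWL = ½ × 34.1346 × 2.7308 = $46.61 thousand.

$46.61 thousand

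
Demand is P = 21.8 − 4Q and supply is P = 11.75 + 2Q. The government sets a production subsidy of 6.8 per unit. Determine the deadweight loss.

3.85

Competitive equilibrium: 21.8 − 4Q = 11.75 + 2Q → Q* = 1.675, P* = 15.1.
The subsidy lowers effective supply by 6.8: P = 4.95 + 2Q.
New quantity: 21.8 − 4Q = 4.95 + 2Q → Q' = 2.8083.
Overproduction ΔQ = 2.8083 − 1.675 = 1.1333; wedge = subsidy = 6.8.
DWL = ½ × 1.1333 × 6.8 = 3.85.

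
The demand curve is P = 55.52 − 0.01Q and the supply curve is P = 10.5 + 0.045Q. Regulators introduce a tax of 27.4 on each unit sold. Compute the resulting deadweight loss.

Competitive equilibrium: 55.52 − 0.01Q = 10.5 + 0.045Q → Q* = 818.5455, P* = 47.3345.
With the tax, the buyer price exceeds the seller price by 27.4: (55.52 − 0.01Q) − (10.5 + 0.045Q) = 27.4 → Q' = 320.3636.
ΔQ = 818.5455 − 320.3636 = 498.1819; the wedge equals the tax, 27.4.
The triangle = ½ × 498.1819 × 27.4 = 6825.09.

6825.09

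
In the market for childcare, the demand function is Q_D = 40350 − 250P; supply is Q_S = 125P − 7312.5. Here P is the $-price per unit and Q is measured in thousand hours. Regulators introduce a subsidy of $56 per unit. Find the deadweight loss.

In inverse form: demand P = 161.4 − 0.004Q, supply P = 58.5 + 0.008Q.
Competitive equilibrium: 161.4 − 0.004Q = 58.5 + 0.008Q → Q* = 8575, P* = 127.1.
The subsidy lowers effective supply by 56: P = 2.5 + 0.008Q.
New quantity: 161.4 − 0.004Q = 2.5 + 0.008Q → Q' = 13241.6667.
Overproduction ΔQ = 13241.6667 − 8575 = 4666.6667; wedge = subsidy = 56.
The triangle = ½ × 4666.6667 × 56 = $130666.67 thousand.

$130666.67 thousand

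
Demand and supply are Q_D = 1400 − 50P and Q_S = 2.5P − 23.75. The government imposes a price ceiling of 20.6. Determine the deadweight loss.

55.78

In inverse form: demand P = 28 − 0.02Q, supply P = 9.5 + 0.4Q.
Competitive equilibrium: 28 − 0.02Q = 9.5 + 0.4Q → Q* = 44.0476, P* = 27.119.
At the ceiling P = 20.6, quantity supplied = (20.6 − 9.5)/0.4 = 27.75.
Willingness to pay at Q' = 27.75: 28 − 0.02·27.75 = 27.445.
ΔQ = 44.0476 − 27.75 = 16.2976; wedge = 27.445 − 20.6 = 6.845.
Welfare loss = ½ × 16.2976 × 6.845 = 55.78.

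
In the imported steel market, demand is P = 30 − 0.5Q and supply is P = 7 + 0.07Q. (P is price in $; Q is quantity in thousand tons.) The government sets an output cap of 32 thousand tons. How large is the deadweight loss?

$19.88 thousand

Competitive equilibrium: 30 − 0.5Q = 7 + 0.07Q → Q* = 40.3509, P* = 9.8246.
At Q = 32: demand price = 30 − 0.5·32 = 14; supply price = 7 + 0.07·32 = 9.24.
ΔQ = 40.3509 − 32 = 8.3509; wedge = 14 − 9.24 = 4.76.
DWL = ½ × 8.3509 × 4.76 = $19.88 thousand.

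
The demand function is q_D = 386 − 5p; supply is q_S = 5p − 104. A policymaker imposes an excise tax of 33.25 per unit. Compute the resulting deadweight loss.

1381.95

In inverse form: demand p = 77.2 − 0.2q, supply p = 20.8 + 0.2q.
Competitive equilibrium: 77.2 − 0.2q = 20.8 + 0.2q → q* = 141, p* = 49.
With the tax, the buyer price exceeds the seller price by 33.25: (77.2 − 0.2q) − (20.8 + 0.2q) = 33.25 → q' = 57.875.
Δq = 141 − 57.875 = 83.125; the wedge equals the tax, 33.25.
DWL = ½ × 83.125 × 33.25 = 1381.95.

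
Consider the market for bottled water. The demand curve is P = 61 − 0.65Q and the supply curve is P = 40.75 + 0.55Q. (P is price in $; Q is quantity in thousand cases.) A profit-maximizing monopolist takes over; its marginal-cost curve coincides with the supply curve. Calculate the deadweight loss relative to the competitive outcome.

$21.09 thousand

Competitive equilibrium: 61 − 0.65Q = 40.75 + 0.55Q → Q* = 16.875, P* = 50.0313.
Marginal revenue: MR = 61 − 1.3Q. Set MR = MC: 61 − 1.3Q = 40.75 + 0.55Q → Q_m = 10.9459.
Price P_m = 61 − 0.65·10.9459 = 53.8852; MC(Q_m) = 40.75 + 0.55·10.9459 = 46.7702.
Competitive Q* = 16.875, so ΔQ = 5.9291; wedge = 53.8852 − 46.7702 = 7.115.
DWL = ½ × 5.9291 × 7.115 = $21.09 thousand.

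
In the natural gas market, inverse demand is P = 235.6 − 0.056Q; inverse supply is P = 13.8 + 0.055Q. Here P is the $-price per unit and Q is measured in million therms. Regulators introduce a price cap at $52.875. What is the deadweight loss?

$92034.75 million

Competitive equilibrium: 235.6 − 0.056Q = 13.8 + 0.055Q → Q* = 1998.1982, P* = 123.7009.
At the ceiling P = 52.875, quantity supplied = (52.875 − 13.8)/0.055 = 710.45455.
Willingness to pay at Q' = 710.45455: 235.6 − 0.056·710.45455 = 195.81455.
ΔQ = 1998.1982 − 710.45455 = 1287.74365; wedge = 195.81455 − 52.875 = 142.93955.
Deadweight loss = ½ × 1287.74365 × 142.93955 = $92034.75 million.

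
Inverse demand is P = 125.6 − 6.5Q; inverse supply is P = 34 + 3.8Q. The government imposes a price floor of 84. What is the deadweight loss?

32.01

Competitive equilibrium: 125.6 − 6.5Q = 34 + 3.8Q → Q* = 8.8932, P* = 67.7942.
At the floor P = 84, quantity demanded = (125.6 − 84)/6.5 = 6.4.
Sellers' marginal cost at Q' = 6.4: 34 + 3.8·6.4 = 58.32.
ΔQ = 8.8932 − 6.4 = 2.4932; wedge = 84 − 58.32 = 25.68.
DWL = ½ × 2.4932 × 25.68 = 32.01.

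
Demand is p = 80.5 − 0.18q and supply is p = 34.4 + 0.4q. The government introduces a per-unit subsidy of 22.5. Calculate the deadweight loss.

436.42

Competitive equilibrium: 80.5 − 0.18q = 34.4 + 0.4q → q* = 79.4828, p* = 66.1931.
The subsidy lowers effective supply by 22.5: p = 11.9 + 0.4q.
New quantity: 80.5 − 0.18q = 11.9 + 0.4q → q' = 118.2759.
Overproduction Δq = 118.2759 − 79.4828 = 38.7931; wedge = subsidy = 22.5.
The triangle = ½ × 38.7931 × 22.5 = 436.42.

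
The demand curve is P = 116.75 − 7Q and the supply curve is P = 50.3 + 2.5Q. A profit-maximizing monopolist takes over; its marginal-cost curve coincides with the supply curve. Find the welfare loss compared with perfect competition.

Competitive equilibrium: 116.75 − 7Q = 50.3 + 2.5Q → Q* = 6.9947, P* = 67.7868.
Marginal revenue: MR = 116.75 − 14Q. Set MR = MC: 116.75 − 14Q = 50.3 + 2.5Q → Q_m = 4.0273.
Price P_m = 116.75 − 7·4.0273 = 88.5589; MC(Q_m) = 50.3 + 2.5·4.0273 = 60.3683.
Competitive Q* = 6.9947, so ΔQ = 2.9674; wedge = 88.5589 − 60.3683 = 28.1906.
Welfare loss = ½ × 2.9674 × 28.1906 = 41.83.

41.83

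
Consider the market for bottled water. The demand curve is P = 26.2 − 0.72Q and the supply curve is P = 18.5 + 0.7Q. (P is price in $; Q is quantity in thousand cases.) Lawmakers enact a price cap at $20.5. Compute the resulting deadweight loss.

$4.67 thousand

Competitive equilibrium: 26.2 − 0.72Q = 18.5 + 0.7Q → Q* = 5.4225, P* = 22.2958.
At the ceiling P = 20.5, quantity supplied = (20.5 − 18.5)/0.7 = 2.8571.
Willingness to pay at Q' = 2.8571: 26.2 − 0.72·2.8571 = 24.1429.
ΔQ = 5.4225 − 2.8571 = 2.5654; wedge = 24.1429 − 20.5 = 3.6429.
Deadweight loss = ½ × 2.5654 × 3.6429 = $4.67 thousand.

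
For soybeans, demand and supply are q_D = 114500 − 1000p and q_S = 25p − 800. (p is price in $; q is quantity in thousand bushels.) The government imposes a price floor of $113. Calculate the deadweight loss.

$5378.05 thousand

In inverse form: demand p = 114.5 − 0.001q, supply p = 32 + 0.04q.
Competitive equilibrium: 114.5 − 0.001q = 32 + 0.04q → q* = 2012.1951, p* = 112.4878.
At the floor p = 113, quantity demanded = (114.5 − 113)/0.001 = 1500.
Sellers' marginal cost at q' = 1500: 32 + 0.04·1500 = 92.
Δq = 2012.1951 − 1500 = 512.1951; wedge = 113 − 92 = 21.
DWL = ½ × 512.1951 × 21 = $5378.05 thousand.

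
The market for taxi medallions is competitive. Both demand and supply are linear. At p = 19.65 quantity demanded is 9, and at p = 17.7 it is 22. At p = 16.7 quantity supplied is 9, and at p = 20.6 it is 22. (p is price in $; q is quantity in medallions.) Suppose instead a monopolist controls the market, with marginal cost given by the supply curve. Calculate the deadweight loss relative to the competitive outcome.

$3.40

Demand slope = (17.7 − 19.65)/(22 − 9) = −0.15, so p = 21 − 0.15q.
Supply slope = (20.6 − 16.7)/(22 − 9) = 0.3, so p = 14 + 0.3q.
Competitive equilibrium: 21 − 0.15q = 14 + 0.3q → q* = 15.5556, p* = 18.6667.
Marginal revenue: MR = 21 − 0.3q. Set MR = MC: 21 − 0.3q = 14 + 0.3q → q_m = 11.6667.
Price p_m = 21 − 0.15·11.6667 = 19.25; MC(q_m) = 14 + 0.3·11.6667 = 17.5.
Competitive q* = 15.5556, so Δq = 3.8889; wedge = 19.25 − 17.5 = 1.75.
Deadweight loss = ½ × 3.8889 × 1.75 = $3.40.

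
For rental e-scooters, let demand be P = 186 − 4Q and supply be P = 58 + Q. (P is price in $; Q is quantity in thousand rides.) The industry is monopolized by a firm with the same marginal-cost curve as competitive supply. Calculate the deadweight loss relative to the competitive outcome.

$323.63 thousand

Competitive equilibrium: 186 − 4Q = 58 + Q → Q* = 25.6, P* = 83.6.
Marginal revenue: MR = 186 − 8Q. Set MR = MC: 186 − 8Q = 58 + Q → Q_m = 14.22222.
Price P_m = 186 − 4·14.22222 = 129.11112; MC(Q_m) = 58 + 1·14.22222 = 72.22222.
Competitive Q* = 25.6, so ΔQ = 11.37778; wedge = 129.11112 − 72.22222 = 56.8889.
The triangle = ½ × 11.37778 × 56.8889 = $323.63 thousand.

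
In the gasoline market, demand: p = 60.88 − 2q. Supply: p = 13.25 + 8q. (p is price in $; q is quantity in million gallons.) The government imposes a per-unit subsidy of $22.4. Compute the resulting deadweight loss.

$25.088 million

Competitive equilibrium: 60.88 − 2q = 13.25 + 8q → q* = 4.763, p* = 51.354.
The subsidy lowers effective supply by 22.4: p = 8q − 9.15.
New quantity: 60.88 − 2q = 8q − 9.15 → q' = 7.003.
Overproduction Δq = 7.003 − 4.763 = 2.24; wedge = subsidy = 22.4.
Deadweight loss = ½ × 2.24 × 22.4 = $25.088 million.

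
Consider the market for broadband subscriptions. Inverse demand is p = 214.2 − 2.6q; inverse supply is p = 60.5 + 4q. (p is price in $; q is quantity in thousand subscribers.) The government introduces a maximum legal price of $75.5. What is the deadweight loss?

Competitive equilibrium: 214.2 − 2.6q = 60.5 + 4q → q* = 23.28788, p* = 153.65152.
At the ceiling p = 75.5, quantity supplied = (75.5 − 60.5)/4 = 3.75.
Willingness to pay at q' = 3.75: 214.2 − 2.6·3.75 = 204.45.
Δq = 23.28788 − 3.75 = 19.53788; wedge = 204.45 − 75.5 = 128.95.
Deadweight loss = ½ × 19.53788 × 128.95 = $1259.70 thousand.

$1259.70 thousand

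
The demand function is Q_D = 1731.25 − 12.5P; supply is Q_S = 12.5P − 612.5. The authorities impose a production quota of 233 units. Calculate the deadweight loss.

8521.65

In inverse form: demand P = 138.5 − 0.08Q, supply P = 49 + 0.08Q.
Competitive equilibrium: 138.5 − 0.08Q = 49 + 0.08Q → Q* = 559.375, P* = 93.75.
At Q = 233: demand price = 138.5 − 0.08·233 = 119.86; supply price = 49 + 0.08·233 = 67.64.
ΔQ = 559.375 − 233 = 326.375; wedge = 119.86 − 67.64 = 52.22.
Deadweight loss = ½ × 326.375 × 52.22 = 8521.65.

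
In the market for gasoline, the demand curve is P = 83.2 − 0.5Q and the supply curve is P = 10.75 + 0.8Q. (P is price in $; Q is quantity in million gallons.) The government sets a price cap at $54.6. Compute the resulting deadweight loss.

$0.55 million

Competitive equilibrium: 83.2 − 0.5Q = 10.75 + 0.8Q → Q* = 55.7308, P* = 55.3346.
At the ceiling P = 54.6, quantity supplied = (54.6 − 10.75)/0.8 = 54.8125.
Willingness to pay at Q' = 54.8125: 83.2 − 0.5·54.8125 = 55.7938.
ΔQ = 55.7308 − 54.8125 = 0.9183; wedge = 55.7938 − 54.6 = 1.1938.
Welfare loss = ½ × 0.9183 × 1.1938 = $0.55 million.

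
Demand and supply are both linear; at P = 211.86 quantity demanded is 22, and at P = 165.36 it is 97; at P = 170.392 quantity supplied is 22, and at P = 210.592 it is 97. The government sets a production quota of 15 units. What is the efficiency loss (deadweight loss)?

1062.37

Demand slope = (165.36 − 211.86)/(97 − 22) = −0.62, so P = 225.5 − 0.62Q.
Supply slope = (210.592 − 170.392)/(97 − 22) = 0.536, so P = 158.6 + 0.536Q.
Competitive equilibrium: 225.5 − 0.62Q = 158.6 + 0.536Q → Q* = 57.872, P* = 189.6194.
At Q = 15: demand price = 225.5 − 0.62·15 = 216.2; supply price = 158.6 + 0.536·15 = 166.64.
ΔQ = 57.872 − 15 = 42.872; wedge = 216.2 − 166.64 = 49.56.
DWL = ½ × 42.872 × 49.56 = 1062.37.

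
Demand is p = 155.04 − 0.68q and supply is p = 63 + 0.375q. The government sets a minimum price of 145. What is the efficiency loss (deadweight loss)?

Competitive equilibrium: 155.04 − 0.68q = 63 + 0.375q → q* = 87.2417, p* = 95.7156.
At the floor p = 145, quantity demanded = (155.04 − 145)/0.68 = 14.7647.
Sellers' marginal cost at q' = 14.7647: 63 + 0.375·14.7647 = 68.5368.
Δq = 87.2417 − 14.7647 = 72.477; wedge = 145 − 68.5368 = 76.4632.
Deadweight loss = ½ × 72.477 × 76.4632 = 2770.91.

2770.91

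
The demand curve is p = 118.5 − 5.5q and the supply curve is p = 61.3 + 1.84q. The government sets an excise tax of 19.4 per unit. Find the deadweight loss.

Competitive equilibrium: 118.5 − 5.5q = 61.3 + 1.84q → q* = 7.7929, p* = 75.639.
With the tax, the buyer price exceeds the seller price by 19.4: (118.5 − 5.5q) − (61.3 + 1.84q) = 19.4 → q' = 5.1499.
Δq = 7.7929 − 5.1499 = 2.643; the wedge equals the tax, 19.4.
DWL = ½ × 2.643 × 19.4 = 25.64.

25.64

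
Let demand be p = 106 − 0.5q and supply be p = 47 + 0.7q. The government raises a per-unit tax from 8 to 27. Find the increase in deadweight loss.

Competitive equilibrium: 106 − 0.5q = 47 + 0.7q → q* = 49.1667, p* = 81.4167.
For a per-unit tax t: Δq = t/1.2, so DWL = ½·t·(t/1.2) = t²/2.4.
At t = 8: DWL = 26.667. At t = 27: DWL = 303.75.
Increase = 303.75 − 26.667 = 277.08.

277.08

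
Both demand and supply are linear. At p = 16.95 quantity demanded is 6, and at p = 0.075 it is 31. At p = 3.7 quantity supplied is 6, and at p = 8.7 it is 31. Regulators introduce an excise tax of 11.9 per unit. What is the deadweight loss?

Demand slope = (0.075 − 16.95)/(31 − 6) = −0.675, so p = 21 − 0.675q.
Supply slope = (8.7 − 3.7)/(31 − 6) = 0.2, so p = 2.5 + 0.2q.
Competitive equilibrium: 21 − 0.675q = 2.5 + 0.2q → q* = 21.1429, p* = 6.7286.
With the tax, the buyer price exceeds the seller price by 11.9: (21 − 0.675q) − (2.5 + 0.2q) = 11.9 → q' = 7.5429.
Δq = 21.1429 − 7.5429 = 13.6; the wedge equals the tax, 11.9.
The triangle = ½ × 13.6 × 11.9 = 80.92.

80.92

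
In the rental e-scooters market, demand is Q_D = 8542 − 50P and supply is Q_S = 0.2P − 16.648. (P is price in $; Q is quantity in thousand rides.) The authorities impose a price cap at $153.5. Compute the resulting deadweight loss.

$28.98 thousand

In inverse form: demand P = 170.84 − 0.02Q, supply P = 83.24 + 5Q.
Competitive equilibrium: 170.84 − 0.02Q = 83.24 + 5Q → Q* = 17.4502, P* = 170.491.
At the ceiling P = 153.5, quantity supplied = (153.5 − 83.24)/5 = 14.052.
Willingness to pay at Q' = 14.052: 170.84 − 0.02·14.052 = 170.559.
ΔQ = 17.4502 − 14.052 = 3.3982; wedge = 170.559 − 153.5 = 17.059.
The triangle = ½ × 3.3982 × 17.059 = $28.98 thousand.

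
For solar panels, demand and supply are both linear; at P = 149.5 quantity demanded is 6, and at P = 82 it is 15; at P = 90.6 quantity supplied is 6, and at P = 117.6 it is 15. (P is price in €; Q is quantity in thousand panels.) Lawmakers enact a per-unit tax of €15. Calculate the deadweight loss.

Demand slope = (82 − 149.5)/(15 − 6) = −7.5, so P = 194.5 − 7.5Q.
Supply slope = (117.6 − 90.6)/(15 − 6) = 3, so P = 72.6 + 3Q.
Competitive equilibrium: 194.5 − 7.5Q = 72.6 + 3Q → Q* = 11.6095, P* = 107.4286.
With the tax, the buyer price exceeds the seller price by 15: (194.5 − 7.5Q) − (72.6 + 3Q) = 15 → Q' = 10.181.
ΔQ = 11.6095 − 10.181 = 1.4285; the wedge equals the tax, 15.
Deadweight loss = ½ × 1.4285 × 15 = €10.71 thousand.

€10.71 thousand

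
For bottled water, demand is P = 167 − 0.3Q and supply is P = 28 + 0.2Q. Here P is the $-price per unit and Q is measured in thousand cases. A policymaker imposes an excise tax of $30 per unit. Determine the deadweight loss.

$900 thousand

Competitive equilibrium: 167 − 0.3Q = 28 + 0.2Q → Q* = 278, P* = 83.6.
With the tax, the buyer price exceeds the seller price by 30: (167 − 0.3Q) − (28 + 0.2Q) = 30 → Q' = 218.
ΔQ = 278 − 218 = 60; the wedge equals the tax, 30.
Deadweight loss = ½ × 60 × 30 = $900 thousand.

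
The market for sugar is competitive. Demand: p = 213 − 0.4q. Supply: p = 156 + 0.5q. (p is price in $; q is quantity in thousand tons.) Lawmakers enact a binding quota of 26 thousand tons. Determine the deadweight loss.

Competitive equilibrium: 213 − 0.4q = 156 + 0.5q → q* = 63.3333, p* = 187.6667.
At q = 26: demand price = 213 − 0.4·26 = 202.6; supply price = 156 + 0.5·26 = 169.
Δq = 63.3333 − 26 = 37.3333; wedge = 202.6 − 169 = 33.6.
The triangle = ½ × 37.3333 × 33.6 = $627.20 thousand.

$627.20 thousand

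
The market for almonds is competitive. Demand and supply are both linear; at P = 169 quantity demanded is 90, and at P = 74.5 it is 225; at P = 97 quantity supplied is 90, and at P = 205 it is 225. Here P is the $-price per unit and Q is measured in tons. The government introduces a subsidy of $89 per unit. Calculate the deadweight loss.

Demand slope = (74.5 − 169)/(225 − 90) = −0.7, so P = 232 − 0.7Q.
Supply slope = (205 − 97)/(225 − 90) = 0.8, so P = 25 + 0.8Q.
Competitive equilibrium: 232 − 0.7Q = 25 + 0.8Q → Q* = 138, P* = 135.4.
The subsidy lowers effective supply by 89: P = 0.8Q − 64.
New quantity: 232 − 0.7Q = 0.8Q − 64 → Q' = 197.3333.
Overproduction ΔQ = 197.3333 − 138 = 59.3333; wedge = subsidy = 89.
The triangle = ½ × 59.3333 × 89 = $2640.33.

$2640.33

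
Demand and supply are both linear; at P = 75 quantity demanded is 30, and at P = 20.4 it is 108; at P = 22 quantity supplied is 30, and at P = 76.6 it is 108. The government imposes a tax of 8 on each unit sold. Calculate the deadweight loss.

22.86

Demand slope = (20.4 − 75)/(108 − 30) = −0.7, so P = 96 − 0.7Q.
Supply slope = (76.6 − 22)/(108 − 30) = 0.7, so P = 1 + 0.7Q.
Competitive equilibrium: 96 − 0.7Q = 1 + 0.7Q → Q* = 67.8571, P* = 48.5.
With the tax, the buyer price exceeds the seller price by 8: (96 − 0.7Q) − (1 + 0.7Q) = 8 → Q' = 62.1429.
ΔQ = 67.8571 − 62.1429 = 5.7142; the wedge equals the tax, 8.
Welfare loss = ½ × 5.7142 × 8 = 22.86.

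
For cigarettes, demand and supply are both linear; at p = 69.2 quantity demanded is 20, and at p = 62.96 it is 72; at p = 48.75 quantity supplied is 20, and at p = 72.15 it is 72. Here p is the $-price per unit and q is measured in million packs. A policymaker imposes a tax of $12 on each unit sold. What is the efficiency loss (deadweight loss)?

$126.32 million

Demand slope = (62.96 − 69.2)/(72 − 20) = −0.12, so p = 71.6 − 0.12q.
Supply slope = (72.15 − 48.75)/(72 − 20) = 0.45, so p = 39.75 + 0.45q.
Competitive equilibrium: 71.6 − 0.12q = 39.75 + 0.45q → q* = 55.8772, p* = 64.8947.
With the tax, the buyer price exceeds the seller price by 12: (71.6 − 0.12q) − (39.75 + 0.45q) = 12 → q' = 34.8246.
Δq = 55.8772 − 34.8246 = 21.0526; the wedge equals the tax, 12.
The triangle = ½ × 21.0526 × 12 = $126.32 million.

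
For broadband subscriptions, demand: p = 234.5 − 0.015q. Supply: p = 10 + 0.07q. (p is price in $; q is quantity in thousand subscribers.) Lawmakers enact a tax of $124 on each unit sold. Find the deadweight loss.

$90447.06 thousand

Competitive equilibrium: 234.5 − 0.015q = 10 + 0.07q → q* = 2641.1765, p* = 194.8824.
With the tax, the buyer price exceeds the seller price by 124: (234.5 − 0.015q) − (10 + 0.07q) = 124 → q' = 1182.3529.
Δq = 2641.1765 − 1182.3529 = 1458.8236; the wedge equals the tax, 124.
Welfare loss = ½ × 1458.8236 × 124 = $90447.06 thousand.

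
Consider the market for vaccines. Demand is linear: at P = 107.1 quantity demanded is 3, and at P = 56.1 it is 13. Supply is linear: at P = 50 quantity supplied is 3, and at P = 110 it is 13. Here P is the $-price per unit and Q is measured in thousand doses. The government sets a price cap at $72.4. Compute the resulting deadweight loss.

$11.05 thousand

Demand slope = (56.1 − 107.1)/(13 − 3) = −5.1, so P = 122.4 − 5.1Q.
Supply slope = (110 − 50)/(13 − 3) = 6, so P = 32 + 6Q.
Competitive equilibrium: 122.4 − 5.1Q = 32 + 6Q → Q* = 8.1441, P* = 80.8649.
At the ceiling P = 72.4, quantity supplied = (72.4 − 32)/6 = 6.7333.
Willingness to pay at Q' = 6.7333: 122.4 − 5.1·6.7333 = 88.0602.
ΔQ = 8.1441 − 6.7333 = 1.4108; wedge = 88.0602 − 72.4 = 15.6602.
Welfare loss = ½ × 1.4108 × 15.6602 = $11.05 thousand.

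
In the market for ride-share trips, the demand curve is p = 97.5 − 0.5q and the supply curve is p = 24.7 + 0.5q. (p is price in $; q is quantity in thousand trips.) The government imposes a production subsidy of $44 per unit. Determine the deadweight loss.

$968 thousand

Competitive equilibrium: 97.5 − 0.5q = 24.7 + 0.5q → q* = 72.8, p* = 61.1.
The subsidy lowers effective supply by 44: p = 0.5q − 19.3.
New quantity: 97.5 − 0.5q = 0.5q − 19.3 → q' = 116.8.
Overproduction Δq = 116.8 − 72.8 = 44; wedge = subsidy = 44.
The triangle = ½ × 44 × 44 = $968 thousand.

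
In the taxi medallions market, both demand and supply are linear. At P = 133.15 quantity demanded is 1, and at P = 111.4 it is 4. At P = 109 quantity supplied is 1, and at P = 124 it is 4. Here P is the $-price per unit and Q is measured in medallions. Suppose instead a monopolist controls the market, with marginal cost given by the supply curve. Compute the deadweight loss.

Demand slope = (111.4 − 133.15)/(4 − 1) = −7.25, so P = 140.4 − 7.25Q.
Supply slope = (124 − 109)/(4 − 1) = 5, so P = 104 + 5Q.
Competitive equilibrium: 140.4 − 7.25Q = 104 + 5Q → Q* = 2.97143, P* = 118.85714.
Marginal revenue: MR = 140.4 − 14.5Q. Set MR = MC: 140.4 − 14.5Q = 104 + 5Q → Q_m = 1.86667.
Price P_m = 140.4 − 7.25·1.86667 = 126.86664; MC(Q_m) = 104 + 5·1.86667 = 113.33335.
Competitive Q* = 2.97143, so ΔQ = 1.10476; wedge = 126.86664 − 113.33335 = 13.53329.
Deadweight loss = ½ × 1.10476 × 13.53329 = $7.48.

$7.48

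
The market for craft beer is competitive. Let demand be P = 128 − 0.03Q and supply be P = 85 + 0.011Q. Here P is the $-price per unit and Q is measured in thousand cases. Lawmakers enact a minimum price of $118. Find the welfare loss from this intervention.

$10493.22 thousand

Competitive equilibrium: 128 − 0.03Q = 85 + 0.011Q → Q* = 1048.78049, P* = 96.53659.
At the floor P = 118, quantity demanded = (128 − 118)/0.03 = 333.33333.
Sellers' marginal cost at Q' = 333.33333: 85 + 0.011·333.33333 = 88.66667.
ΔQ = 1048.78049 − 333.33333 = 715.44716; wedge = 118 − 88.66667 = 29.33333.
DWL = ½ × 715.44716 × 29.33333 = $10493.22 thousand.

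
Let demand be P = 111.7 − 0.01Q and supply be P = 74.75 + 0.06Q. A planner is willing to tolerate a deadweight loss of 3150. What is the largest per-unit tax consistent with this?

21

Competitive equilibrium: 111.7 − 0.01Q = 74.75 + 0.06Q → Q* = 527.8571, P* = 106.4214.
A tax t gives ΔQ = t/0.07 and wedge t, so DWL = t²/0.14.
t²/0.14 = 3150 → t² = 441 → t = 21.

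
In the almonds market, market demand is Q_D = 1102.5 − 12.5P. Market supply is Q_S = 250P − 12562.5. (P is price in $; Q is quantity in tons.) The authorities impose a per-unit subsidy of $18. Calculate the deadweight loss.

$1928.57

In inverse form: demand P = 88.2 − 0.08Q, supply P = 50.25 + 0.004Q.
Competitive equilibrium: 88.2 − 0.08Q = 50.25 + 0.004Q → Q* = 451.7857, P* = 52.0571.
The subsidy lowers effective supply by 18: P = 32.25 + 0.004Q.
New quantity: 88.2 − 0.08Q = 32.25 + 0.004Q → Q' = 666.0714.
Overproduction ΔQ = 666.0714 − 451.7857 = 214.2857; wedge = subsidy = 18.
Deadweight loss = ½ × 214.2857 × 18 = $1928.57.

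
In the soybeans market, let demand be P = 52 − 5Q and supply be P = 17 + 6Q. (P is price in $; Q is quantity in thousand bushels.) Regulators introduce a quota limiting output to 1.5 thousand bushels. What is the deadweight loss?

Competitive equilibrium: 52 − 5Q = 17 + 6Q → Q* = 3.1818, P* = 36.0909.
At Q = 1.5: demand price = 52 − 5·1.5 = 44.5; supply price = 17 + 6·1.5 = 26.
ΔQ = 3.1818 − 1.5 = 1.6818; wedge = 44.5 − 26 = 18.5.
Welfare loss = ½ × 1.6818 × 18.5 = $15.56 thousand.

$15.56 thousand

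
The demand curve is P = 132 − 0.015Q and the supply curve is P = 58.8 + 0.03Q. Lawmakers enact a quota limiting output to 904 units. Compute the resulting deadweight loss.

Competitive equilibrium: 132 − 0.015Q = 58.8 + 0.03Q → Q* = 1626.6667, P* = 107.6.
At Q = 904: demand price = 132 − 0.015·904 = 118.44; supply price = 58.8 + 0.03·904 = 85.92.
ΔQ = 1626.6667 − 904 = 722.6667; wedge = 118.44 − 85.92 = 32.52.
Deadweight loss = ½ × 722.6667 × 32.52 = 11750.56.

11750.56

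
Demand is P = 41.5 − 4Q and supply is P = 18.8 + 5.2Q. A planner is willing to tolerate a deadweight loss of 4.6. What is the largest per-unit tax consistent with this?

Competitive equilibrium: 41.5 − 4Q = 18.8 + 5.2Q → Q* = 2.4674, P* = 31.6304.
A tax t gives ΔQ = t/9.2 and wedge t, so DWL = t²/18.4.
t²/18.4 = 4.6 → t² = 84.64 → t = 9.2.

9.2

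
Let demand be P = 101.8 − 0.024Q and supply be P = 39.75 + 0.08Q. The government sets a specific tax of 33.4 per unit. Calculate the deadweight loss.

Competitive equilibrium: 101.8 − 0.024Q = 39.75 + 0.08Q → Q* = 596.6346, P* = 87.4808.
With the tax, the buyer price exceeds the seller price by 33.4: (101.8 − 0.024Q) − (39.75 + 0.08Q) = 33.4 → Q' = 275.4808.
ΔQ = 596.6346 − 275.4808 = 321.1538; the wedge equals the tax, 33.4.
DWL = ½ × 321.1538 × 33.4 = 5363.27.

5363.27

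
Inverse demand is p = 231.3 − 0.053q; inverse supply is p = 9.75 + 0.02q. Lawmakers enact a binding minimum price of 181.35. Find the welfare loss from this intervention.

159814.05

Competitive equilibrium: 231.3 − 0.053q = 9.75 + 0.02q → q* = 3034.931507, p* = 70.44863.
At the floor p = 181.35, quantity demanded = (231.3 − 181.35)/0.053 = 942.45283.
Sellers' marginal cost at q' = 942.45283: 9.75 + 0.02·942.45283 = 28.599057.
Δq = 3034.931507 − 942.45283 = 2092.478677; wedge = 181.35 − 28.599057 = 152.750943.
DWL = ½ × 2092.478677 × 152.750943 = 159814.05.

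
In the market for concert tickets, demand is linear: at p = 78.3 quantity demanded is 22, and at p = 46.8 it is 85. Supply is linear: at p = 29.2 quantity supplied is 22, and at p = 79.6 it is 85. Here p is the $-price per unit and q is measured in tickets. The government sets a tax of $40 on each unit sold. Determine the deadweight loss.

$615.38

Demand slope = (46.8 − 78.3)/(85 − 22) = −0.5, so p = 89.3 − 0.5q.
Supply slope = (79.6 − 29.2)/(85 − 22) = 0.8, so p = 11.6 + 0.8q.
Competitive equilibrium: 89.3 − 0.5q = 11.6 + 0.8q → q* = 59.7692, p* = 59.4154.
With the tax, the buyer price exceeds the seller price by 40: (89.3 − 0.5q) − (11.6 + 0.8q) = 40 → q' = 29.
Δq = 59.7692 − 29 = 30.7692; the wedge equals the tax, 40.
Welfare loss = ½ × 30.7692 × 40 = $615.38.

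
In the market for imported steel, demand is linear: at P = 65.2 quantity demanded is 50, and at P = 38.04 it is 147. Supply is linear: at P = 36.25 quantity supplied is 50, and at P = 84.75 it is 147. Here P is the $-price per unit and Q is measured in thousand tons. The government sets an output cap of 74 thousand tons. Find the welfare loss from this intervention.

Demand slope = (38.04 − 65.2)/(147 − 50) = −0.28, so P = 79.2 − 0.28Q.
Supply slope = (84.75 − 36.25)/(147 − 50) = 0.5, so P = 11.25 + 0.5Q.
Competitive equilibrium: 79.2 − 0.28Q = 11.25 + 0.5Q → Q* = 87.1154, P* = 54.8077.
At Q = 74: demand price = 79.2 − 0.28·74 = 58.48; supply price = 11.25 + 0.5·74 = 48.25.
ΔQ = 87.1154 − 74 = 13.1154; wedge = 58.48 − 48.25 = 10.23.
The triangle = ½ × 13.1154 × 10.23 = $67.09 thousand.

$67.09 thousand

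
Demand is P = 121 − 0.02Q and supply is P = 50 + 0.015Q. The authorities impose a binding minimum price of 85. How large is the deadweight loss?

Competitive equilibrium: 121 − 0.02Q = 50 + 0.015Q → Q* = 2028.5714, P* = 80.4286.
At the floor P = 85, quantity demanded = (121 − 85)/0.02 = 1800.
Sellers' marginal cost at Q' = 1800: 50 + 0.015·1800 = 77.
ΔQ = 2028.5714 − 1800 = 228.5714; wedge = 85 − 77 = 8.
Welfare loss = ½ × 228.5714 × 8 = 914.29.

914.29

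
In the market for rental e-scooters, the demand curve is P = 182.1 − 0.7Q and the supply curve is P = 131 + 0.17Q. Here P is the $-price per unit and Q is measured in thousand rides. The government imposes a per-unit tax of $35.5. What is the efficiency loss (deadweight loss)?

$724.28 thousand

Competitive equilibrium: 182.1 − 0.7Q = 131 + 0.17Q → Q* = 58.7356, P* = 140.9851.
With the tax, the buyer price exceeds the seller price by 35.5: (182.1 − 0.7Q) − (131 + 0.17Q) = 35.5 → Q' = 17.931.
ΔQ = 58.7356 − 17.931 = 40.8046; the wedge equals the tax, 35.5.
DWL = ½ × 40.8046 × 35.5 = $724.28 thousand.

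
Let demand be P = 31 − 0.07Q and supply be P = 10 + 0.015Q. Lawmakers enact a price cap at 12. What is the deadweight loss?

549.67

Competitive equilibrium: 31 − 0.07Q = 10 + 0.015Q → Q* = 247.05882, P* = 13.70588.
At the ceiling P = 12, quantity supplied = (12 − 10)/0.015 = 133.33333.
Willingness to pay at Q' = 133.33333: 31 − 0.07·133.33333 = 21.66667.
ΔQ = 247.05882 − 133.33333 = 113.72549; wedge = 21.66667 − 12 = 9.66667.
Welfare loss = ½ × 113.72549 × 9.66667 = 549.67.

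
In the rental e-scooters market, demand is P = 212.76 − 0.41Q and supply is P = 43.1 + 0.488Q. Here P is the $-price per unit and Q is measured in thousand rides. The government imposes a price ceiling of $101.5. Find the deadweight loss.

$2153.76 thousand

Competitive equilibrium: 212.76 − 0.41Q = 43.1 + 0.488Q → Q* = 188.931, P* = 135.2983.
At the ceiling P = 101.5, quantity supplied = (101.5 − 43.1)/0.488 = 119.6721.
Willingness to pay at Q' = 119.6721: 212.76 − 0.41·119.6721 = 163.6944.
ΔQ = 188.931 − 119.6721 = 69.2589; wedge = 163.6944 − 101.5 = 62.1944.
Welfare loss = ½ × 69.2589 × 62.1944 = $2153.76 thousand.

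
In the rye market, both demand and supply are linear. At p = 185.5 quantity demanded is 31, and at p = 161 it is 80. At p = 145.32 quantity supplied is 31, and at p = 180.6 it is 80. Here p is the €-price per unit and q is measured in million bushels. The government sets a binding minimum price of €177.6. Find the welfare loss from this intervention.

Demand slope = (161 − 185.5)/(80 − 31) = −0.5, so p = 201 − 0.5q.
Supply slope = (180.6 − 145.32)/(80 − 31) = 0.72, so p = 123 + 0.72q.
Competitive equilibrium: 201 − 0.5q = 123 + 0.72q → q* = 63.9344, p* = 169.0328.
At the floor p = 177.6, quantity demanded = (201 − 177.6)/0.5 = 46.8.
Sellers' marginal cost at q' = 46.8: 123 + 0.72·46.8 = 156.696.
Δq = 63.9344 − 46.8 = 17.1344; wedge = 177.6 − 156.696 = 20.904.
The triangle = ½ × 17.1344 × 20.904 = €179.09 million.

€179.09 million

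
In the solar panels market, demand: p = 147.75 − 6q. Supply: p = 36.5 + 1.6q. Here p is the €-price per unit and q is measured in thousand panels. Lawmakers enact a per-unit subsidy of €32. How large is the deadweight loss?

Competitive equilibrium: 147.75 − 6q = 36.5 + 1.6q → q* = 14.6382, p* = 59.9211.
The subsidy lowers effective supply by 32: p = 4.5 + 1.6q.
New quantity: 147.75 − 6q = 4.5 + 1.6q → q' = 18.8487.
Overproduction Δq = 18.8487 − 14.6382 = 4.2105; wedge = subsidy = 32.
DWL = ½ × 4.2105 × 32 = €67.37 thousand.

€67.37 thousand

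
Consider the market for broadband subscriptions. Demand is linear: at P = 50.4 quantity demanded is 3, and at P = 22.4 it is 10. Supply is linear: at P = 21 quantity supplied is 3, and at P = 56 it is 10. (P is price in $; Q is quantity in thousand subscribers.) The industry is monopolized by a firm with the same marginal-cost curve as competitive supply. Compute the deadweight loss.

$16.73 thousand

Demand slope = (22.4 − 50.4)/(10 − 3) = −4, so P = 62.4 − 4Q.
Supply slope = (56 − 21)/(10 − 3) = 5, so P = 6 + 5Q.
Competitive equilibrium: 62.4 − 4Q = 6 + 5Q → Q* = 6.2667, P* = 37.3333.
Marginal revenue: MR = 62.4 − 8Q. Set MR = MC: 62.4 − 8Q = 6 + 5Q → Q_m = 4.3385.
Price P_m = 62.4 − 4·4.3385 = 45.046; MC(Q_m) = 6 + 5·4.3385 = 27.6925.
Competitive Q* = 6.2667, so ΔQ = 1.9282; wedge = 45.046 − 27.6925 = 17.3535.
The triangle = ½ × 1.9282 × 17.3535 = $16.73 thousand.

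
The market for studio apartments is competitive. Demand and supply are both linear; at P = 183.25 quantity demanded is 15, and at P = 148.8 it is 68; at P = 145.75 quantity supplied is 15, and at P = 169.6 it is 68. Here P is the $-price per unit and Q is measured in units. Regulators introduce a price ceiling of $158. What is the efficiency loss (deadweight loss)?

Demand slope = (148.8 − 183.25)/(68 − 15) = −0.65, so P = 193 − 0.65Q.
Supply slope = (169.6 − 145.75)/(68 − 15) = 0.45, so P = 139 + 0.45Q.
Competitive equilibrium: 193 − 0.65Q = 139 + 0.45Q → Q* = 49.0909, P* = 161.0909.
At the ceiling P = 158, quantity supplied = (158 − 139)/0.45 = 42.2222.
Willingness to pay at Q' = 42.2222: 193 − 0.65·42.2222 = 165.5556.
ΔQ = 49.0909 − 42.2222 = 6.8687; wedge = 165.5556 − 158 = 7.5556.
Welfare loss = ½ × 6.8687 × 7.5556 = $25.95.

$25.95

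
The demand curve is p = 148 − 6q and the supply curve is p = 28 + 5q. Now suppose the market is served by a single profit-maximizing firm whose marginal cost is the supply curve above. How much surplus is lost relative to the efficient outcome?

Competitive equilibrium: 148 − 6q = 28 + 5q → q* = 10.9091, p* = 82.5455.
Marginal revenue: MR = 148 − 12q. Set MR = MC: 148 − 12q = 28 + 5q → q_m = 7.0588.
Price p_m = 148 − 6·7.0588 = 105.6472; MC(q_m) = 28 + 5·7.0588 = 63.294.
Competitive q* = 10.9091, so Δq = 3.8503; wedge = 105.6472 − 63.294 = 42.3532.
The triangle = ½ × 3.8503 × 42.3532 = 81.54.

81.54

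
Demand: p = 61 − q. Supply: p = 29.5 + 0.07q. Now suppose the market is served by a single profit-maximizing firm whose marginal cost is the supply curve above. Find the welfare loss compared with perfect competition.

108.21

Competitive equilibrium: 61 − q = 29.5 + 0.07q → q* = 29.4393, p* = 31.5607.
Marginal revenue: MR = 61 − 2q. Set MR = MC: 61 − 2q = 29.5 + 0.07q → q_m = 15.2174.
Price p_m = 61 − 1·15.2174 = 45.7826; MC(q_m) = 29.5 + 0.07·15.2174 = 30.5652.
Competitive q* = 29.4393, so Δq = 14.2219; wedge = 45.7826 − 30.5652 = 15.2174.
DWL = ½ × 14.2219 × 15.2174 = 108.21.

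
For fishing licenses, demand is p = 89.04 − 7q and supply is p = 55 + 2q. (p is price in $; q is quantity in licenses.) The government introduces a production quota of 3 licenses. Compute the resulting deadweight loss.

$2.75

Competitive equilibrium: 89.04 − 7q = 55 + 2q → q* = 3.7822, p* = 62.5644.
At q = 3: demand price = 89.04 − 7·3 = 68.04; supply price = 55 + 2·3 = 61.
Δq = 3.7822 − 3 = 0.7822; wedge = 68.04 − 61 = 7.04.
Welfare loss = ½ × 0.7822 × 7.04 = $2.75.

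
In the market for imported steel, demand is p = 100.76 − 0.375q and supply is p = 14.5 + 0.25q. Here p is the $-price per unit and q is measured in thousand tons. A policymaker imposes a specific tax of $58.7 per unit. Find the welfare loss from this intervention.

$2756.552 thousand

Competitive equilibrium: 100.76 − 0.375q = 14.5 + 0.25q → q* = 138.016, p* = 49.004.
With the tax, the buyer price exceeds the seller price by 58.7: (100.76 − 0.375q) − (14.5 + 0.25q) = 58.7 → q' = 44.096.
Δq = 138.016 − 44.096 = 93.92; the wedge equals the tax, 58.7.
Deadweight loss = ½ × 93.92 × 58.7 = $2756.552 thousand.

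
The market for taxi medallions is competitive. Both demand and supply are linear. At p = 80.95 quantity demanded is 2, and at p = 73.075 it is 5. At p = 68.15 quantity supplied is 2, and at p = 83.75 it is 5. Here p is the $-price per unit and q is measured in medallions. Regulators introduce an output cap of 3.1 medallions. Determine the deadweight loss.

$1.12

Demand slope = (73.075 − 80.95)/(5 − 2) = −2.625, so p = 86.2 − 2.625q.
Supply slope = (83.75 − 68.15)/(5 − 2) = 5.2, so p = 57.75 + 5.2q.
Competitive equilibrium: 86.2 − 2.625q = 57.75 + 5.2q → q* = 3.6358, p* = 76.6561.
At q = 3.1: demand price = 86.2 − 2.625·3.1 = 78.0625; supply price = 57.75 + 5.2·3.1 = 73.87.
Δq = 3.6358 − 3.1 = 0.5358; wedge = 78.0625 − 73.87 = 4.1925.
Deadweight loss = ½ × 0.5358 × 4.1925 = $1.12.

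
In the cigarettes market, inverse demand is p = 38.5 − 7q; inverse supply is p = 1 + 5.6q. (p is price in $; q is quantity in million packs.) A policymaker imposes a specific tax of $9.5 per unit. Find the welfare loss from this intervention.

Competitive equilibrium: 38.5 − 7q = 1 + 5.6q → q* = 2.9762, p* = 17.6667.
With the tax, the buyer price exceeds the seller price by 9.5: (38.5 − 7q) − (1 + 5.6q) = 9.5 → q' = 2.2222.
Δq = 2.9762 − 2.2222 = 0.754; the wedge equals the tax, 9.5.
Deadweight loss = ½ × 0.754 × 9.5 = $3.58 million.

$3.58 million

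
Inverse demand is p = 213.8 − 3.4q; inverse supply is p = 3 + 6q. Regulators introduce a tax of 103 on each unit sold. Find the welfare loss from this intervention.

564.31

Competitive equilibrium: 213.8 − 3.4q = 3 + 6q → q* = 22.4255, p* = 137.5532.
With the tax, the buyer price exceeds the seller price by 103: (213.8 − 3.4q) − (3 + 6q) = 103 → q' = 11.4681.
Δq = 22.4255 − 11.4681 = 10.9574; the wedge equals the tax, 103.
Deadweight loss = ½ × 10.9574 × 103 = 564.31.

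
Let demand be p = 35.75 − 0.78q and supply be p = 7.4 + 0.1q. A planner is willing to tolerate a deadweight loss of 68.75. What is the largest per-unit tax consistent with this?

Competitive equilibrium: 35.75 − 0.78q = 7.4 + 0.1q → q* = 32.2159, p* = 10.6216.
A tax t gives Δq = t/0.88 and wedge t, so DWL = t²/1.76.
t²/1.76 = 68.75 → t² = 121 → t = 11.

11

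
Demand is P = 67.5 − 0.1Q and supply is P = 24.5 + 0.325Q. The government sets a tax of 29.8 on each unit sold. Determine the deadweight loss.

Competitive equilibrium: 67.5 − 0.1Q = 24.5 + 0.325Q → Q* = 101.1765, P* = 57.3824.
With the tax, the buyer price exceeds the seller price by 29.8: (67.5 − 0.1Q) − (24.5 + 0.325Q) = 29.8 → Q' = 31.0588.
ΔQ = 101.1765 − 31.0588 = 70.1177; the wedge equals the tax, 29.8.
DWL = ½ × 70.1177 × 29.8 = 1044.75.

1044.75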